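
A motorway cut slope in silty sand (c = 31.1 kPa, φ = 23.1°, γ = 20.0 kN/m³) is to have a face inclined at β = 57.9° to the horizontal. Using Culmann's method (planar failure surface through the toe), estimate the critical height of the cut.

H_c = 27.10 m

Culmann's analysis gives the critical failure plane at α_cr = (β + φ)/2 = (57.9 + 23.1)/2 = 40.5°, and the critical height
H_c = (4c/γ) · sinβ cosφ / [1 − cos(β − φ)]
    = (4·31.1/20.0) · sin57.9°·cos23.1° / [1 − cos(34.8°)]
    = 6.220 · 0.8471·0.9198 / [1 − 0.8211]
    = 6.220 · 0.7792 / 0.1789
    = 27.10 m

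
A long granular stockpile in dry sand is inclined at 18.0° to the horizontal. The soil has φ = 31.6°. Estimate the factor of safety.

For a dry cohesionless infinite slope the factor of safety is FS = tanφ / tanβ.
FS = tan31.6° / tan18.0° = 0.6152 / 0.3249 = 1.893

FS = 1.89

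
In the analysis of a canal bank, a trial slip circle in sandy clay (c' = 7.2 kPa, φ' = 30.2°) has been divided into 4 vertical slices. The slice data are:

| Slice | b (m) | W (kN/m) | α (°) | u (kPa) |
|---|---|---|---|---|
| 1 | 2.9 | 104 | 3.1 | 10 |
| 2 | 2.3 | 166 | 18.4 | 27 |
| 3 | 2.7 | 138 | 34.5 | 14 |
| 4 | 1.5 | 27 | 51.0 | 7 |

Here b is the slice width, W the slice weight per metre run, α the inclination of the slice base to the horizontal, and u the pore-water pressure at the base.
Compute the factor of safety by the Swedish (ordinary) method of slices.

FS = 1.37

Ordinary method of slices: FS = Σ[c'·Δl_i + (W_i cosα_i − u_i·Δl_i)·tanφ'] / Σ W_i sinα_i, with Δl_i = b_i / cosα_i.
Slice 1: Δl = 2.9/cos3.1° = 2.904 m; N'_1 = 104·cos3.1° − 10·2.904 = 74.8; c'Δl = 20.91; W sinα = 5.6
Slice 2: Δl = 2.3/cos18.4° = 2.424 m; N'_2 = 166·cos18.4° − 27·2.424 = 92.1; c'Δl = 17.45; W sinα = 52.4
Slice 3: Δl = 2.7/cos34.5° = 3.276 m; N'_3 = 138·cos34.5° − 14·3.276 = 67.9; c'Δl = 23.59; W sinα = 78.2
Slice 4: Δl = 1.5/cos51.0° = 2.384 m; N'_4 = 27·cos51.0° − 7·2.384 = 0.3; c'Δl = 17.16; W sinα = 21.0
Σc'Δl = 79.1 kN/m; ΣN' = 235.0 kN/m; ΣW sinα = 157.2 kN/m
Resisting = 79.1 + 235.0·tan30.2° = 79.1 + 136.8 = 215.9 kN/m
FS = 215.9 / 157.2 = 1.374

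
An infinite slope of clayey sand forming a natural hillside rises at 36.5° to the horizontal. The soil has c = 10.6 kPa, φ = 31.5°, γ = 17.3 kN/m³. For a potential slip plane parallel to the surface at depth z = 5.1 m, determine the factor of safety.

For an infinite slope with a slip plane parallel to the surface (no pore pressure): FS = [c + γz cos²β tanφ] / [γz sinβ cosβ].
γz = 17.3·5.1 = 88.23 kN/m²
Numerator = 10.6 + 88.23·cos²36.5°·tan31.5° = 10.6 + 88.23·0.6462·0.6128 = 45.538 kPa
Denominator = 88.23·sin36.5°·cos36.5° = 88.23·0.5948·0.8039 = 42.187 kPa
FS = 45.538 / 42.187 = 1.079

FS = 1.08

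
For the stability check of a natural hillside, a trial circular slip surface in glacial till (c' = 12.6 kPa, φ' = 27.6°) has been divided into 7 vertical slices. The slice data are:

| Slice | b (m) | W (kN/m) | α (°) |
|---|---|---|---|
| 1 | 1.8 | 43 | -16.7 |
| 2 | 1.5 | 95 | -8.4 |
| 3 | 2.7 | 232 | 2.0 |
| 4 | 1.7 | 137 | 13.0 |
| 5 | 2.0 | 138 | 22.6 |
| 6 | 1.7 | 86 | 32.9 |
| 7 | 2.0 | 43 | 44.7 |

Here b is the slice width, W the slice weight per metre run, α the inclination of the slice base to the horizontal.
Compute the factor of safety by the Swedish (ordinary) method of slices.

FS = 3.99

Ordinary method of slices: FS = Σ[c'·Δl_i + (W_i cosα_i)·tanφ'] / Σ W_i sinα_i, with Δl_i = b_i / cosα_i.
Slice 1: Δl = 1.8/cos(-16.7°) = 1.879 m; N'_1 = 43·cos(-16.7°) = 41.2; c'Δl = 23.68; W sinα = -12.4
Slice 2: Δl = 1.5/cos(-8.4°) = 1.516 m; N'_2 = 95·cos(-8.4°) = 94.0; c'Δl = 19.10; W sinα = -13.9
Slice 3: Δl = 2.7/cos2.0° = 2.702 m; N'_3 = 232·cos2.0° = 231.9; c'Δl = 34.04; W sinα = 8.1
Slice 4: Δl = 1.7/cos13.0° = 1.745 m; N'_4 = 137·cos13.0° = 133.5; c'Δl = 21.98; W sinα = 30.8
Slice 5: Δl = 2.0/cos22.6° = 2.166 m; N'_5 = 138·cos22.6° = 127.4; c'Δl = 27.30; W sinα = 53.0
Slice 6: Δl = 1.7/cos32.9° = 2.025 m; N'_6 = 86·cos32.9° = 72.2; c'Δl = 25.51; W sinα = 46.7
Slice 7: Δl = 2.0/cos44.7° = 2.814 m; N'_7 = 43·cos44.7° = 30.6; c'Δl = 35.45; W sinα = 30.2
Σc'Δl = 187.1 kN/m; ΣN' = 730.7 kN/m; ΣW sinα = 142.7 kN/m
Resisting = 187.1 + 730.7·tan27.6° = 187.1 + 382.0 = 569.1 kN/m
FS = 569.1 / 142.7 = 3.989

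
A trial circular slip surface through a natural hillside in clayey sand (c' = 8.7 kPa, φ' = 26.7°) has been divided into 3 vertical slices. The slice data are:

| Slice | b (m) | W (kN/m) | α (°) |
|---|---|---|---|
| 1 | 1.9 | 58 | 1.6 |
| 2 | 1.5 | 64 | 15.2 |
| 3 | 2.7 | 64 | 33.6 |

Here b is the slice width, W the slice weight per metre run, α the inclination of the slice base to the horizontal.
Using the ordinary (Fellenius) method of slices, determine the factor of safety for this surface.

Ordinary method of slices: FS = Σ[c'·Δl_i + (W_i cosα_i)·tanφ'] / Σ W_i sinα_i, with Δl_i = b_i / cosα_i.
Slice 1: Δl = 1.9/cos1.6° = 1.901 m; N'_1 = 58·cos1.6° = 58.0; c'Δl = 16.54; W sinα = 1.6
Slice 2: Δl = 1.5/cos15.2° = 1.554 m; N'_2 = 64·cos15.2° = 61.8; c'Δl = 13.52; W sinα = 16.8
Slice 3: Δl = 2.7/cos33.6° = 3.242 m; N'_3 = 64·cos33.6° = 53.3; c'Δl = 28.20; W sinα = 35.4
Σc'Δl = 58.3 kN/m; ΣN' = 173.0 kN/m; ΣW sinα = 53.8 kN/m
Resisting = 58.3 + 173.0·tan26.7° = 58.3 + 87.0 = 145.3 kN/m
FS = 145.3 / 53.8 = 2.700

FS = 2.70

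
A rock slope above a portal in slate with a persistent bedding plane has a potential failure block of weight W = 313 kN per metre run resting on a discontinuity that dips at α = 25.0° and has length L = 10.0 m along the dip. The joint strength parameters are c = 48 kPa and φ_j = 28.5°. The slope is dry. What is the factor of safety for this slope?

FS = 4.79

Resolving the block weight along and normal to the plane and applying the Mohr–Coulomb strength on the joint:
N' = W cosα = 313·cos25.0° = 283.7 kN/m
Driving force T = W sinα = 313·sin25.0° = 132.3 kN/m
Resisting force R = c·L + N'·tanφ_j = 48·10.0 + 283.7·tan28.5° = 480.0 + 154.0 = 634.0 kN/m
FS = R / T = 634.0 / 132.3 = 4.793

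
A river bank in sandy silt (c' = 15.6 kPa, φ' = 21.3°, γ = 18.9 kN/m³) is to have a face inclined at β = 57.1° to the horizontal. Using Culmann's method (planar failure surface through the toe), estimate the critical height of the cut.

H_c = 13.67 m

Culmann's analysis gives the critical failure plane at α_cr = (β + φ')/2 = (57.1 + 21.3)/2 = 39.2°, and the critical height
H_c = (4c'/γ) · sinβ cosφ' / [1 − cos(β − φ')]
    = (4·15.6/18.9) · sin57.1°·cos21.3° / [1 − cos(35.8°)]
    = 3.302 · 0.8396·0.9317 / [1 − 0.8111]
    = 3.302 · 0.7823 / 0.1889
    = 13.67 m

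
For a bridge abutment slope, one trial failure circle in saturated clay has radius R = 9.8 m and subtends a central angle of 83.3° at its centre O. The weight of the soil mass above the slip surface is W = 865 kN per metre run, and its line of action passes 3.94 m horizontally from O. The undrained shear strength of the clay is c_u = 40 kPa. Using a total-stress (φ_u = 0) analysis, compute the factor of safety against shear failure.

FS = 1.64

Taking moments about the centre O, the resisting moment is provided by the undrained shear strength acting along the arc:
Arc length L_a = R·θ = 9.8·(83.3°·π/180) = 9.8·1.4539 = 14.25 m
M_R = c_u·L_a·R = 40·14.25·9.8 = 5585.1 kN·m/m
M_D = W·d = 865·3.94 = 3408.1 kN·m/m
FS = M_R / M_D = 5585.1 / 3408.1 = 1.639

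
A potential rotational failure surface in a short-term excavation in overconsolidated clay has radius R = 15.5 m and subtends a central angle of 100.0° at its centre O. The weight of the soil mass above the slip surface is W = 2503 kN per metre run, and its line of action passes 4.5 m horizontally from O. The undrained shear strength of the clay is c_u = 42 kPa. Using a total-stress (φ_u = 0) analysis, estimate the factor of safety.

FS = 1.56

Taking moments about the centre O, the resisting moment is provided by the undrained shear strength acting along the arc:
Arc length L_a = R·θ = 15.5·(100.0°·π/180) = 15.5·1.7453 = 27.05 m
M_R = c_u·L_a·R = 42·27.05·15.5 = 17611.2 kN·m/m
M_D = W·d = 2503·4.5 = 11263.5 kN·m/m
FS = M_R / M_D = 17611.2 / 11263.5 = 1.564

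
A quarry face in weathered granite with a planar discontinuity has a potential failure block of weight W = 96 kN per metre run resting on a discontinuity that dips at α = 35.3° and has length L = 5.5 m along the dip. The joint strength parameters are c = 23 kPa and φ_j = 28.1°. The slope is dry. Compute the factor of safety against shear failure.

Resolving the block weight along and normal to the plane and applying the Mohr–Coulomb strength on the joint:
N' = W cosα = 96·cos35.3° = 78.3 kN/m
Driving force T = W sinα = 96·sin35.3° = 55.5 kN/m
Resisting force R = c·L + N'·tanφ_j = 23·5.5 + 78.3·tan28.1° = 126.5 + 41.8 = 168.3 kN/m
FS = R / T = 168.3 / 55.5 = 3.034

FS = 3.03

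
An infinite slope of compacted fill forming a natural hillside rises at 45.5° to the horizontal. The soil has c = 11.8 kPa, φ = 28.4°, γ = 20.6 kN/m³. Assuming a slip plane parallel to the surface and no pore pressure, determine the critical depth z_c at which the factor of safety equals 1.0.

Setting FS = 1.00 in FS = [c + γz cos²β tanφ] / [γz sinβ cosβ] and solving for z:
z = c / [γ cosβ (FS·sinβ − cosβ·tanφ)]
  = 11.8 / [20.6·cos45.5°·(1.00·sin45.5° − cos45.5°·tan28.4°)]
  = 11.8 / [20.6·0.7009·(1.00·0.7133 − 0.7009·0.5407)]
  = 11.8 / 4.8264 = 2.445 m

z_c = 2.44 m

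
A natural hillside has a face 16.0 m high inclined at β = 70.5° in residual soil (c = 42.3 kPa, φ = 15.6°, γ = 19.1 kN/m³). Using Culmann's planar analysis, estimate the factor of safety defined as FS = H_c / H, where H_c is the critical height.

FS = 1.18

H_c = (4c/γ) · sinβ cosφ / [1 − cos(β − φ)]
    = (4·42.3/19.1) · sin70.5°·cos15.6° / [1 − cos54.9°]
    = 8.859 · 0.9079 / 0.4250 = 18.92 m
FS = H_c / H = 18.92 / 16.0 = 1.183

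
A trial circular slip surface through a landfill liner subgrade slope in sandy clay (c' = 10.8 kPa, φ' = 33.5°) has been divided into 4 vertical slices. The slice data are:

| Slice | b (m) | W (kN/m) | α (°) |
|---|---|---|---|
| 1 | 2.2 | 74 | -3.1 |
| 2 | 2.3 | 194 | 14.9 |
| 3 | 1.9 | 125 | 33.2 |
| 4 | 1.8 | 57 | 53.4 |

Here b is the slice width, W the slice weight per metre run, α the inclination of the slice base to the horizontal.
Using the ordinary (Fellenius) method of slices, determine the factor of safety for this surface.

Ordinary method of slices: FS = Σ[c'·Δl_i + (W_i cosα_i)·tanφ'] / Σ W_i sinα_i, with Δl_i = b_i / cosα_i.
Slice 1: Δl = 2.2/cos(-3.1°) = 2.203 m; N'_1 = 74·cos(-3.1°) = 73.9; c'Δl = 23.79; W sinα = -4.0
Slice 2: Δl = 2.3/cos14.9° = 2.380 m; N'_2 = 194·cos14.9° = 187.5; c'Δl = 25.70; W sinα = 49.9
Slice 3: Δl = 1.9/cos33.2° = 2.271 m; N'_3 = 125·cos33.2° = 104.6; c'Δl = 24.52; W sinα = 68.4
Slice 4: Δl = 1.8/cos53.4° = 3.019 m; N'_4 = 57·cos53.4° = 34.0; c'Δl = 32.61; W sinα = 45.8
Σc'Δl = 106.6 kN/m; ΣN' = 399.9 kN/m; ΣW sinα = 160.1 kN/m
Resisting = 106.6 + 399.9·tan33.5° = 106.6 + 264.7 = 371.3 kN/m
FS = 371.3 / 160.1 = 2.320

FS = 2.32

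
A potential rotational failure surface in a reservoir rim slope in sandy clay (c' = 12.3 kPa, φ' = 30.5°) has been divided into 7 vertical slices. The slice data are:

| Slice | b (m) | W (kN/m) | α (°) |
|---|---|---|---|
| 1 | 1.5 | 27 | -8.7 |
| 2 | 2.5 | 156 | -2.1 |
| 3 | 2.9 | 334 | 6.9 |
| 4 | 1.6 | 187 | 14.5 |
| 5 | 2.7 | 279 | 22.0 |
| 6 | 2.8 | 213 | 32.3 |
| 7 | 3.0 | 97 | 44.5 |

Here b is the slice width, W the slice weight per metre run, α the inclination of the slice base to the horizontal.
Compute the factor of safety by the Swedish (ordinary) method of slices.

Ordinary method of slices: FS = Σ[c'·Δl_i + (W_i cosα_i)·tanφ'] / Σ W_i sinα_i, with Δl_i = b_i / cosα_i.
Slice 1: Δl = 1.5/cos(-8.7°) = 1.517 m; N'_1 = 27·cos(-8.7°) = 26.7; c'Δl = 18.66; W sinα = -4.1
Slice 2: Δl = 2.5/cos(-2.1°) = 2.502 m; N'_2 = 156·cos(-2.1°) = 155.9; c'Δl = 30.77; W sinα = -5.7
Slice 3: Δl = 2.9/cos6.9° = 2.921 m; N'_3 = 334·cos6.9° = 331.6; c'Δl = 35.93; W sinα = 40.1
Slice 4: Δl = 1.6/cos14.5° = 1.653 m; N'_4 = 187·cos14.5° = 181.0; c'Δl = 20.33; W sinα = 46.8
Slice 5: Δl = 2.7/cos22.0° = 2.912 m; N'_5 = 279·cos22.0° = 258.7; c'Δl = 35.82; W sinα = 104.5
Slice 6: Δl = 2.8/cos32.3° = 3.313 m; N'_6 = 213·cos32.3° = 180.0; c'Δl = 40.74; W sinα = 113.8
Slice 7: Δl = 3.0/cos44.5° = 4.206 m; N'_7 = 97·cos44.5° = 69.2; c'Δl = 51.73; W sinα = 68.0
Σc'Δl = 234.0 kN/m; ΣN' = 1203.1 kN/m; ΣW sinα = 363.5 kN/m
Resisting = 234.0 + 1203.1·tan30.5° = 234.0 + 708.7 = 942.7 kN/m
FS = 942.7 / 363.5 = 2.594

FS = 2.59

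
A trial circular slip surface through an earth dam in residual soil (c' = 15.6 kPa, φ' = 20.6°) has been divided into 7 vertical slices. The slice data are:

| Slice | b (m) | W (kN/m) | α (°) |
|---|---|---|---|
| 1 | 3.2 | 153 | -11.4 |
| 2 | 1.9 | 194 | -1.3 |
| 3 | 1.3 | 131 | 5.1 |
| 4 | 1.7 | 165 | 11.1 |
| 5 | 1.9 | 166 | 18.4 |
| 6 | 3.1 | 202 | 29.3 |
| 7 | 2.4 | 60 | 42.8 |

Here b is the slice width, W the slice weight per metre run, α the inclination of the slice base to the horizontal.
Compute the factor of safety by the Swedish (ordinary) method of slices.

FS = 3.22

Ordinary method of slices: FS = Σ[c'·Δl_i + (W_i cosα_i)·tanφ'] / Σ W_i sinα_i, with Δl_i = b_i / cosα_i.
Slice 1: Δl = 3.2/cos(-11.4°) = 3.264 m; N'_1 = 153·cos(-11.4°) = 150.0; c'Δl = 50.92; W sinα = -30.2
Slice 2: Δl = 1.9/cos(-1.3°) = 1.900 m; N'_2 = 194·cos(-1.3°) = 194.0; c'Δl = 29.65; W sinα = -4.4
Slice 3: Δl = 1.3/cos5.1° = 1.305 m; N'_3 = 131·cos5.1° = 130.5; c'Δl = 20.36; W sinα = 11.6
Slice 4: Δl = 1.7/cos11.1° = 1.732 m; N'_4 = 165·cos11.1° = 161.9; c'Δl = 27.03; W sinα = 31.8
Slice 5: Δl = 1.9/cos18.4° = 2.002 m; N'_5 = 166·cos18.4° = 157.5; c'Δl = 31.24; W sinα = 52.4
Slice 6: Δl = 3.1/cos29.3° = 3.555 m; N'_6 = 202·cos29.3° = 176.2; c'Δl = 55.45; W sinα = 98.9
Slice 7: Δl = 2.4/cos42.8° = 3.271 m; N'_7 = 60·cos42.8° = 44.0; c'Δl = 51.03; W sinα = 40.8
Σc'Δl = 265.7 kN/m; ΣN' = 1014.0 kN/m; ΣW sinα = 200.8 kN/m
Resisting = 265.7 + 1014.0·tan20.6° = 265.7 + 381.1 = 646.8 kN/m
FS = 646.8 / 200.8 = 3.221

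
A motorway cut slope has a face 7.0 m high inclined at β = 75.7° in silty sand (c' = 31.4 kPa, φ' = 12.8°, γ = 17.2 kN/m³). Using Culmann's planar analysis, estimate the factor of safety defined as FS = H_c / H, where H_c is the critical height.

FS = 1.81

H_c = (4c'/γ) · sinβ cosφ' / [1 − cos(β − φ')]
    = (4·31.4/17.2) · sin75.7°·cos12.8° / [1 − cos62.9°]
    = 7.302 · 0.9449 / 0.5445 = 12.67 m
FS = H_c / H = 12.67 / 7.0 = 1.811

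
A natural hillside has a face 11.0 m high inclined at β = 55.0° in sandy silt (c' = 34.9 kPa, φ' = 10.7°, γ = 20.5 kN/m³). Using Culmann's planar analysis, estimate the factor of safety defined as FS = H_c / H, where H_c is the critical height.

H_c = (4c'/γ) · sinβ cosφ' / [1 − cos(β − φ')]
    = (4·34.9/20.5) · sin55.0°·cos10.7° / [1 − cos44.3°]
    = 6.810 · 0.8049 / 0.2843 = 19.28 m
FS = H_c / H = 19.28 / 11.0 = 1.753

FS = 1.75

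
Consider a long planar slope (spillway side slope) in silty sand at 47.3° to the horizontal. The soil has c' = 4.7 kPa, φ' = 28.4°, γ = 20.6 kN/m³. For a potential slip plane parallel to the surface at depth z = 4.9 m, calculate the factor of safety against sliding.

FS = 0.59

For an infinite slope with a slip plane parallel to the surface (no pore pressure): FS = [c' + γz cos²β tanφ'] / [γz sinβ cosβ].
γz = 20.6·4.9 = 100.94 kN/m²
Numerator = 4.7 + 100.94·cos²47.3°·tan28.4° = 4.7 + 100.94·0.4599·0.5407 = 29.800 kPa
Denominator = 100.94·sin47.3°·cos47.3° = 100.94·0.7349·0.6782 = 50.307 kPa
FS = 29.800 / 50.307 = 0.592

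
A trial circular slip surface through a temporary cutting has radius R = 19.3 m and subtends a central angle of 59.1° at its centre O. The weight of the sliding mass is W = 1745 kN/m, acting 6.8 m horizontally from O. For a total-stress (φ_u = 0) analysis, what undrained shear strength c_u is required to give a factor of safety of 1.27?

FS = c_u·L_a·R / (W·d), so c_u = FS·W·d / (L_a·R).
Arc length L_a = R·θ = 19.3·(59.1°·π/180) = 19.3·1.0315 = 19.91 m
c_u = 1.27·1745·6.8 / (19.91·19.3) = 15069.8 / 384.22 = 39.22 kPa

c_u = 39.2 kPa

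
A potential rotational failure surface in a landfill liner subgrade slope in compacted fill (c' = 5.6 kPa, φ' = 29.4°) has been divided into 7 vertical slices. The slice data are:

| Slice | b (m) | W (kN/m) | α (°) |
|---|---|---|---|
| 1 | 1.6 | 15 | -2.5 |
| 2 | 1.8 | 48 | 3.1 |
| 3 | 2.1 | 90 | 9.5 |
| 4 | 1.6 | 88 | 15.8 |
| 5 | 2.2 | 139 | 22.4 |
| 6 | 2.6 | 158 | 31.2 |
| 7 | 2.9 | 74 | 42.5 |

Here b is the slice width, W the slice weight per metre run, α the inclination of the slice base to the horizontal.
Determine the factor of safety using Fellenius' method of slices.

Ordinary method of slices: FS = Σ[c'·Δl_i + (W_i cosα_i)·tanφ'] / Σ W_i sinα_i, with Δl_i = b_i / cosα_i.
Slice 1: Δl = 1.6/cos(-2.5°) = 1.602 m; N'_1 = 15·cos(-2.5°) = 15.0; c'Δl = 8.97; W sinα = -0.7
Slice 2: Δl = 1.8/cos3.1° = 1.803 m; N'_2 = 48·cos3.1° = 47.9; c'Δl = 10.09; W sinα = 2.6
Slice 3: Δl = 2.1/cos9.5° = 2.129 m; N'_3 = 90·cos9.5° = 88.8; c'Δl = 11.92; W sinα = 14.9
Slice 4: Δl = 1.6/cos15.8° = 1.663 m; N'_4 = 88·cos15.8° = 84.7; c'Δl = 9.31; W sinα = 24.0
Slice 5: Δl = 2.2/cos22.4° = 2.380 m; N'_5 = 139·cos22.4° = 128.5; c'Δl = 13.33; W sinα = 53.0
Slice 6: Δl = 2.6/cos31.2° = 3.040 m; N'_6 = 158·cos31.2° = 135.1; c'Δl = 17.02; W sinα = 81.8
Slice 7: Δl = 2.9/cos42.5° = 3.933 m; N'_7 = 74·cos42.5° = 54.6; c'Δl = 22.03; W sinα = 50.0
Σc'Δl = 92.7 kN/m; ΣN' = 554.6 kN/m; ΣW sinα = 225.6 kN/m
Resisting = 92.7 + 554.6·tan29.4° = 92.7 + 312.5 = 405.2 kN/m
FS = 405.2 / 225.6 = 1.796

FS = 1.80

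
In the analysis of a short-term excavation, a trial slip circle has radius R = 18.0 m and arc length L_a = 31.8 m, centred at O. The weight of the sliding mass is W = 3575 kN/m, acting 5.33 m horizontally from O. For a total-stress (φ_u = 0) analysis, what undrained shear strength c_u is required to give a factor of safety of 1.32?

c_u = 43.9 kPa

FS = c_u·L_a·R / (W·d), so c_u = FS·W·d / (L_a·R).
c_u = 1.32·3575·5.33 / (31.80·18.0) = 25152.3 / 572.40 = 43.94 kPa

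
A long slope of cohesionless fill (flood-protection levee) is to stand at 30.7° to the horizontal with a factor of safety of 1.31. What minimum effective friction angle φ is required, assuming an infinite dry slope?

φ = 37.9°

FS = tanφ/tanβ ⇒ tanφ = FS · tanβ = 1.31 · tan30.7° = 0.7778
φ = arctan(0.7778) = 37.88°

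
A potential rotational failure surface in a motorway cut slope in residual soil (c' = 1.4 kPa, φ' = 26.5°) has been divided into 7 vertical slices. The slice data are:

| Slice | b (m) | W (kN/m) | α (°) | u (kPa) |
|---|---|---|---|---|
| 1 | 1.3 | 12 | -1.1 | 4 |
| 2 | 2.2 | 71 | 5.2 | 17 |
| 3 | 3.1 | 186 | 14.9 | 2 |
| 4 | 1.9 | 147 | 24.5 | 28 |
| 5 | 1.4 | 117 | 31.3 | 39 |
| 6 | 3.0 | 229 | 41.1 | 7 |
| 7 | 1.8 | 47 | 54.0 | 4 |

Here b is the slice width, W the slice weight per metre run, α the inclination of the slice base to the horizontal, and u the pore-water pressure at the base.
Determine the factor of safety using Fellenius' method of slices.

Ordinary method of slices: FS = Σ[c'·Δl_i + (W_i cosα_i − u_i·Δl_i)·tanφ'] / Σ W_i sinα_i, with Δl_i = b_i / cosα_i.
Slice 1: Δl = 1.3/cos(-1.1°) = 1.300 m; N'_1 = 12·cos(-1.1°) − 4·1.300 = 6.8; c'Δl = 1.82; W sinα = -0.2
Slice 2: Δl = 2.2/cos5.2° = 2.209 m; N'_2 = 71·cos5.2° − 17·2.209 = 33.2; c'Δl = 3.09; W sinα = 6.4
Slice 3: Δl = 3.1/cos14.9° = 3.208 m; N'_3 = 186·cos14.9° − 2·3.208 = 173.3; c'Δl = 4.49; W sinα = 47.8
Slice 4: Δl = 1.9/cos24.5° = 2.088 m; N'_4 = 147·cos24.5° − 28·2.088 = 75.3; c'Δl = 2.92; W sinα = 61.0
Slice 5: Δl = 1.4/cos31.3° = 1.638 m; N'_5 = 117·cos31.3° − 39·1.638 = 36.1; c'Δl = 2.29; W sinα = 60.8
Slice 6: Δl = 3.0/cos41.1° = 3.981 m; N'_6 = 229·cos41.1° − 7·3.981 = 144.7; c'Δl = 5.57; W sinα = 150.5
Slice 7: Δl = 1.8/cos54.0° = 3.062 m; N'_7 = 47·cos54.0° − 4·3.062 = 15.4; c'Δl = 4.29; W sinα = 38.0
Σc'Δl = 24.5 kN/m; ΣN' = 484.7 kN/m; ΣW sinα = 364.3 kN/m
Resisting = 24.5 + 484.7·tan26.5° = 24.5 + 241.7 = 266.2 kN/m
FS = 266.2 / 364.3 = 0.731

FS = 0.73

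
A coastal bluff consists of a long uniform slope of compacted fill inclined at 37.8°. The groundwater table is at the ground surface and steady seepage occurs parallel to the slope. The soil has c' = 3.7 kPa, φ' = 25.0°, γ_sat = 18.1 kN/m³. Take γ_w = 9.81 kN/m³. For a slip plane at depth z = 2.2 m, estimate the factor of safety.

FS = 0.47

With seepage parallel to the slope and the water table at the surface, the effective normal stress on the slip plane uses the buoyant unit weight γ' = γ_sat − γ_w while the driving shear stress uses γ_sat:
FS = [c' + γ' z cos²β tanφ'] / [γ_sat z sinβ cosβ]
γ' = 18.1 − 9.81 = 8.29 kN/m³
Numerator = 3.7 + 8.29·2.2·cos²37.8°·tan25.0° = 3.7 + 8.29·2.2·0.6243·0.4663 = 9.010 kPa
Denominator = 18.1·2.2·sin37.8°·cos37.8° = 18.1·2.2·0.6129·0.7902 = 19.284 kPa
FS = 9.010 / 19.284 = 0.467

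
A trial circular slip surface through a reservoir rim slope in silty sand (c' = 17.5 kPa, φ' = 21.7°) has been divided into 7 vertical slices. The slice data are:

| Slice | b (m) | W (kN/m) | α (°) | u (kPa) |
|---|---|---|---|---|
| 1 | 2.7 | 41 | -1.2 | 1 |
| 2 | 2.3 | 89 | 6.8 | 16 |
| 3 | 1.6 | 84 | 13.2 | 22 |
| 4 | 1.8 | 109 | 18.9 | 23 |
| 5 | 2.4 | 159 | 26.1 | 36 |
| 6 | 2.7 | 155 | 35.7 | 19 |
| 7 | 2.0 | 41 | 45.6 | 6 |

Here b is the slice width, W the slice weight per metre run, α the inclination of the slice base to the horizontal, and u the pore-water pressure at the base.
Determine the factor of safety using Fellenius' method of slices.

FS = 1.70

Ordinary method of slices: FS = Σ[c'·Δl_i + (W_i cosα_i − u_i·Δl_i)·tanφ'] / Σ W_i sinα_i, with Δl_i = b_i / cosα_i.
Slice 1: Δl = 2.7/cos(-1.2°) = 2.701 m; N'_1 = 41·cos(-1.2°) − 1·2.701 = 38.3; c'Δl = 47.26; W sinα = -0.9
Slice 2: Δl = 2.3/cos6.8° = 2.316 m; N'_2 = 89·cos6.8° − 16·2.316 = 51.3; c'Δl = 40.54; W sinα = 10.5
Slice 3: Δl = 1.6/cos13.2° = 1.643 m; N'_3 = 84·cos13.2° − 22·1.643 = 45.6; c'Δl = 28.76; W sinα = 19.2
Slice 4: Δl = 1.8/cos18.9° = 1.903 m; N'_4 = 109·cos18.9° − 23·1.903 = 59.4; c'Δl = 33.30; W sinα = 35.3
Slice 5: Δl = 2.4/cos26.1° = 2.673 m; N'_5 = 159·cos26.1° − 36·2.673 = 46.6; c'Δl = 46.77; W sinα = 70.0
Slice 6: Δl = 2.7/cos35.7° = 3.325 m; N'_6 = 155·cos35.7° − 19·3.325 = 62.7; c'Δl = 58.18; W sinα = 90.4
Slice 7: Δl = 2.0/cos45.6° = 2.859 m; N'_7 = 41·cos45.6° − 6·2.859 = 11.5; c'Δl = 50.02; W sinα = 29.3
Σc'Δl = 304.8 kN/m; ΣN' = 315.4 kN/m; ΣW sinα = 253.9 kN/m
Resisting = 304.8 + 315.4·tan21.7° = 304.8 + 125.5 = 430.3 kN/m
FS = 430.3 / 253.9 = 1.695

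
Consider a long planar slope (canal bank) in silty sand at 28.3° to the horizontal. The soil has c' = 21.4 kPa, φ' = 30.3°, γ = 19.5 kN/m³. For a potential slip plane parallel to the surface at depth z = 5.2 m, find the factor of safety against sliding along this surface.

For an infinite slope with a slip plane parallel to the surface (no pore pressure): FS = [c' + γz cos²β tanφ'] / [γz sinβ cosβ].
γz = 19.5·5.2 = 101.40 kN/m²
Numerator = 21.4 + 101.40·cos²28.3°·tan30.3° = 21.4 + 101.40·0.7752·0.5844 = 67.336 kPa
Denominator = 101.40·sin28.3°·cos28.3° = 101.40·0.4741·0.8805 = 42.327 kPa
FS = 67.336 / 42.327 = 1.591

FS = 1.59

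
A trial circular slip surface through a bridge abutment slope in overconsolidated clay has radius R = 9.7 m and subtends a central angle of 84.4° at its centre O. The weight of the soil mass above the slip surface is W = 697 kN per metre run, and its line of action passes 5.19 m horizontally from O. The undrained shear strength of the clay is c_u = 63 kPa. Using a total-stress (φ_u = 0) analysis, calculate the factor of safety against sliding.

Taking moments about the centre O, the resisting moment is provided by the undrained shear strength acting along the arc:
Arc length L_a = R·θ = 9.7·(84.4°·π/180) = 9.7·1.4731 = 14.29 m
M_R = c_u·L_a·R = 63·14.29·9.7 = 8731.8 kN·m/m
M_D = W·d = 697·5.19 = 3617.4 kN·m/m
FS = M_R / M_D = 8731.8 / 3617.4 = 2.414

FS = 2.41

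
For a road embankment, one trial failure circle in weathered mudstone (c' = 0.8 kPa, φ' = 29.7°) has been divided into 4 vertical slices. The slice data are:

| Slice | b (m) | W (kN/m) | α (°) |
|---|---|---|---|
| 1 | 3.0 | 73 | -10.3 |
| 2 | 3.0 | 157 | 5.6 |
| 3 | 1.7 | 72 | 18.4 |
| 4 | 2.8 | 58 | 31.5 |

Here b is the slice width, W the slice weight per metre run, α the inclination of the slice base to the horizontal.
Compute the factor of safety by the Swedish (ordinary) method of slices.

FS = 3.73

Ordinary method of slices: FS = Σ[c'·Δl_i + (W_i cosα_i)·tanφ'] / Σ W_i sinα_i, with Δl_i = b_i / cosα_i.
Slice 1: Δl = 3.0/cos(-10.3°) = 3.049 m; N'_1 = 73·cos(-10.3°) = 71.8; c'Δl = 2.44; W sinα = -13.1
Slice 2: Δl = 3.0/cos5.6° = 3.014 m; N'_2 = 157·cos5.6° = 156.3; c'Δl = 2.41; W sinα = 15.3
Slice 3: Δl = 1.7/cos18.4° = 1.792 m; N'_3 = 72·cos18.4° = 68.3; c'Δl = 1.43; W sinα = 22.7
Slice 4: Δl = 2.8/cos31.5° = 3.284 m; N'_4 = 58·cos31.5° = 49.5; c'Δl = 2.63; W sinα = 30.3
Σc'Δl = 8.9 kN/m; ΣN' = 345.8 kN/m; ΣW sinα = 55.3 kN/m
Resisting = 8.9 + 345.8·tan29.7° = 8.9 + 197.3 = 206.2 kN/m
FS = 206.2 / 55.3 = 3.728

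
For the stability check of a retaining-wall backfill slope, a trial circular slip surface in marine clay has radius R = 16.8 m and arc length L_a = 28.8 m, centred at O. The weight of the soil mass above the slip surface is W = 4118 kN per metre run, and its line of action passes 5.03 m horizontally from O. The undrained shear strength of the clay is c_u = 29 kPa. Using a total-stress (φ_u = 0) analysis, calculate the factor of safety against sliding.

Taking moments about the centre O, the resisting moment is provided by the undrained shear strength acting along the arc:
M_R = c_u·L_a·R = 29·28.80·16.8 = 14031.4 kN·m/m
M_D = W·d = 4118·5.03 = 20713.5 kN·m/m
FS = M_R / M_D = 14031.4 / 20713.5 = 0.677

FS = 0.68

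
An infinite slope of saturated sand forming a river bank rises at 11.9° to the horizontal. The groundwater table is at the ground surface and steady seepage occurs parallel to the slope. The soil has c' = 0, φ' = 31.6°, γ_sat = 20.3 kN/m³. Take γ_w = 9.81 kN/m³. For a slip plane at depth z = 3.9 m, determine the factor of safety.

FS = 1.51

With seepage parallel to the slope and the water table at the surface, the effective normal stress on the slip plane uses the buoyant unit weight γ' = γ_sat − γ_w while the driving shear stress uses γ_sat:
FS = [c' + γ' z cos²β tanφ'] / [γ_sat z sinβ cosβ]
(For c' = 0 this reduces to FS = (γ'/γ_sat)·tanφ'/tanβ.)
γ' = 20.3 − 9.81 = 10.49 kN/m³
Numerator = 0.0 + 10.49·3.9·cos²11.9°·tan31.6° = 0.0 + 10.49·3.9·0.9575·0.6152 = 24.098 kPa
Denominator = 20.3·3.9·sin11.9°·cos11.9° = 20.3·3.9·0.2062·0.9785 = 15.974 kPa
FS = 24.098 / 15.974 = 1.509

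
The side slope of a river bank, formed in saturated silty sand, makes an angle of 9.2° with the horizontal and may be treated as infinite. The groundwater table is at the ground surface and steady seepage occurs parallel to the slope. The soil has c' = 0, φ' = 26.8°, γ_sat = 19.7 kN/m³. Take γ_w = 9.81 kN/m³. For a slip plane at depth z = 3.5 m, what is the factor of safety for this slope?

With seepage parallel to the slope and the water table at the surface, the effective normal stress on the slip plane uses the buoyant unit weight γ' = γ_sat − γ_w while the driving shear stress uses γ_sat:
FS = [c' + γ' z cos²β tanφ'] / [γ_sat z sinβ cosβ]
(For c' = 0 this reduces to FS = (γ'/γ_sat)·tanφ'/tanβ.)
γ' = 19.7 − 9.81 = 9.89 kN/m³
Numerator = 0.0 + 9.89·3.5·cos²9.2°·tan26.8° = 0.0 + 9.89·3.5·0.9744·0.5051 = 17.038 kPa
Denominator = 19.7·3.5·sin9.2°·cos9.2° = 19.7·3.5·0.1599·0.9871 = 10.882 kPa
FS = 17.038 / 10.882 = 1.566

FS = 1.57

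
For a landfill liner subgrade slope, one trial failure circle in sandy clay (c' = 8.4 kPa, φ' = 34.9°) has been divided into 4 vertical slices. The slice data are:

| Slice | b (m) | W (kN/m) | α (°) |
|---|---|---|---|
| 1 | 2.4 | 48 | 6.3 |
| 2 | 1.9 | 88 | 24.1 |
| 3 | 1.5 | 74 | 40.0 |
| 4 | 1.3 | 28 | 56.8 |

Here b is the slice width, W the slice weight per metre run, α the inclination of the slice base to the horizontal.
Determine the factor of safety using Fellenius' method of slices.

Ordinary method of slices: FS = Σ[c'·Δl_i + (W_i cosα_i)·tanφ'] / Σ W_i sinα_i, with Δl_i = b_i / cosα_i.
Slice 1: Δl = 2.4/cos6.3° = 2.415 m; N'_1 = 48·cos6.3° = 47.7; c'Δl = 20.28; W sinα = 5.3
Slice 2: Δl = 1.9/cos24.1° = 2.081 m; N'_2 = 88·cos24.1° = 80.3; c'Δl = 17.48; W sinα = 35.9
Slice 3: Δl = 1.5/cos40.0° = 1.958 m; N'_3 = 74·cos40.0° = 56.7; c'Δl = 16.45; W sinα = 47.6
Slice 4: Δl = 1.3/cos56.8° = 2.374 m; N'_4 = 28·cos56.8° = 15.3; c'Δl = 19.94; W sinα = 23.4
Σc'Δl = 74.2 kN/m; ΣN' = 200.1 kN/m; ΣW sinα = 112.2 kN/m
Resisting = 74.2 + 200.1·tan34.9° = 74.2 + 139.6 = 213.7 kN/m
FS = 213.7 / 112.2 = 1.905

FS = 1.90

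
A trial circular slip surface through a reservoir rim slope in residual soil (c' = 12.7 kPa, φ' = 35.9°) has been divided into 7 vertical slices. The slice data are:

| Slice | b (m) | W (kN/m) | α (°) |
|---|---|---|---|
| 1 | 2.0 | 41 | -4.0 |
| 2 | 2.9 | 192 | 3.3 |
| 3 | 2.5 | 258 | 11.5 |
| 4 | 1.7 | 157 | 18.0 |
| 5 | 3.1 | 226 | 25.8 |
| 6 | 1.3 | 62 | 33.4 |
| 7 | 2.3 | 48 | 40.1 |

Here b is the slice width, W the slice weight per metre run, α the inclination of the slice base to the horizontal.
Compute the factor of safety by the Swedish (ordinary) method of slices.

FS = 3.28

Ordinary method of slices: FS = Σ[c'·Δl_i + (W_i cosα_i)·tanφ'] / Σ W_i sinα_i, with Δl_i = b_i / cosα_i.
Slice 1: Δl = 2.0/cos(-4.0°) = 2.005 m; N'_1 = 41·cos(-4.0°) = 40.9; c'Δl = 25.46; W sinα = -2.9
Slice 2: Δl = 2.9/cos3.3° = 2.905 m; N'_2 = 192·cos3.3° = 191.7; c'Δl = 36.89; W sinα = 11.1
Slice 3: Δl = 2.5/cos11.5° = 2.551 m; N'_3 = 258·cos11.5° = 252.8; c'Δl = 32.40; W sinα = 51.4
Slice 4: Δl = 1.7/cos18.0° = 1.787 m; N'_4 = 157·cos18.0° = 149.3; c'Δl = 22.70; W sinα = 48.5
Slice 5: Δl = 3.1/cos25.8° = 3.443 m; N'_5 = 226·cos25.8° = 203.5; c'Δl = 43.73; W sinα = 98.4
Slice 6: Δl = 1.3/cos33.4° = 1.557 m; N'_6 = 62·cos33.4° = 51.8; c'Δl = 19.78; W sinα = 34.1
Slice 7: Δl = 2.3/cos40.1° = 3.007 m; N'_7 = 48·cos40.1° = 36.7; c'Δl = 38.19; W sinα = 30.9
Σc'Δl = 219.1 kN/m; ΣN' = 926.7 kN/m; ΣW sinα = 271.6 kN/m
Resisting = 219.1 + 926.7·tan35.9° = 219.1 + 670.8 = 889.9 kN/m
FS = 889.9 / 271.6 = 3.277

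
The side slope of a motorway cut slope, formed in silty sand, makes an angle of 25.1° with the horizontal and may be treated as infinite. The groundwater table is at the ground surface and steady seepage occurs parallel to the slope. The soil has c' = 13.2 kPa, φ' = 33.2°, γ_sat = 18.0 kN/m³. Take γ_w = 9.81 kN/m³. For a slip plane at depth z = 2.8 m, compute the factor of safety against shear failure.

FS = 1.32

With seepage parallel to the slope and the water table at the surface, the effective normal stress on the slip plane uses the buoyant unit weight γ' = γ_sat − γ_w while the driving shear stress uses γ_sat:
FS = [c' + γ' z cos²β tanφ'] / [γ_sat z sinβ cosβ]
γ' = 18.0 − 9.81 = 8.19 kN/m³
Numerator = 13.2 + 8.19·2.8·cos²25.1°·tan33.2° = 13.2 + 8.19·2.8·0.8201·0.6544 = 25.506 kPa
Denominator = 18.0·2.8·sin25.1°·cos25.1° = 18.0·2.8·0.4242·0.9056 = 19.361 kPa
FS = 25.506 / 19.361 = 1.317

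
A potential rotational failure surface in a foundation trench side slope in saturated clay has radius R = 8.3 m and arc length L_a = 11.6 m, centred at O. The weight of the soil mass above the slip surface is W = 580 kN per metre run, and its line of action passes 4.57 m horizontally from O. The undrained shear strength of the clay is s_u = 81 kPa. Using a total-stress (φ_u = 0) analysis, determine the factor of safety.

Taking moments about the centre O, the resisting moment is provided by the undrained shear strength acting along the arc:
M_R = s_u·L_a·R = 81·11.60·8.3 = 7798.7 kN·m/m
M_D = W·d = 580·4.57 = 2650.6 kN·m/m
FS = M_R / M_D = 7798.7 / 2650.6 = 2.942

FS = 2.94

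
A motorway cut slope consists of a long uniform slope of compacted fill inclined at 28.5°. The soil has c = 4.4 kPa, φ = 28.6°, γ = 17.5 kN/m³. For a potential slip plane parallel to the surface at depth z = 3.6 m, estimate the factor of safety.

For an infinite slope with a slip plane parallel to the surface (no pore pressure): FS = [c + γz cos²β tanφ] / [γz sinβ cosβ].
γz = 17.5·3.6 = 63.00 kN/m²
Numerator = 4.4 + 63.00·cos²28.5°·tan28.6° = 4.4 + 63.00·0.7723·0.5452 = 30.928 kPa
Denominator = 63.00·sin28.5°·cos28.5° = 63.00·0.4772·0.8788 = 26.418 kPa
FS = 30.928 / 26.418 = 1.171

FS = 1.17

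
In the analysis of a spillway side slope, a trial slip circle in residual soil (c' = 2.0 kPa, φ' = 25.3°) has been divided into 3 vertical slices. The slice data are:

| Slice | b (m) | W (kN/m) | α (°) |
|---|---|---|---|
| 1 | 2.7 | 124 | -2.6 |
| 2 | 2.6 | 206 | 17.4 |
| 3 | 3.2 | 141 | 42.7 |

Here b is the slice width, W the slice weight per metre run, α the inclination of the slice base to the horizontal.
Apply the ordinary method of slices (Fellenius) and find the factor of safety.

FS = 1.45

Ordinary method of slices: FS = Σ[c'·Δl_i + (W_i cosα_i)·tanφ'] / Σ W_i sinα_i, with Δl_i = b_i / cosα_i.
Slice 1: Δl = 2.7/cos(-2.6°) = 2.703 m; N'_1 = 124·cos(-2.6°) = 123.9; c'Δl = 5.41; W sinα = -5.6
Slice 2: Δl = 2.6/cos17.4° = 2.725 m; N'_2 = 206·cos17.4° = 196.6; c'Δl = 5.45; W sinα = 61.6
Slice 3: Δl = 3.2/cos42.7° = 4.354 m; N'_3 = 141·cos42.7° = 103.6; c'Δl = 8.71; W sinα = 95.6
Σc'Δl = 19.6 kN/m; ΣN' = 424.1 kN/m; ΣW sinα = 151.6 kN/m
Resisting = 19.6 + 424.1·tan25.3° = 19.6 + 200.5 = 220.0 kN/m
FS = 220.0 / 151.6 = 1.451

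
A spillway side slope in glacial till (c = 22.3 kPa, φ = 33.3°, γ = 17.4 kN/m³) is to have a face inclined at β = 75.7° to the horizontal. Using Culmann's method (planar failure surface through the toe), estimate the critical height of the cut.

Culmann's analysis gives the critical failure plane at α_cr = (β + φ)/2 = (75.7 + 33.3)/2 = 54.5°, and the critical height
H_c = (4c/γ) · sinβ cosφ / [1 − cos(β − φ)]
    = (4·22.3/17.4) · sin75.7°·cos33.3° / [1 − cos(42.4°)]
    = 5.126 · 0.9690·0.8358 / [1 − 0.7385]
    = 5.126 · 0.8099 / 0.2615
    = 15.87 m

H_c = 15.87 m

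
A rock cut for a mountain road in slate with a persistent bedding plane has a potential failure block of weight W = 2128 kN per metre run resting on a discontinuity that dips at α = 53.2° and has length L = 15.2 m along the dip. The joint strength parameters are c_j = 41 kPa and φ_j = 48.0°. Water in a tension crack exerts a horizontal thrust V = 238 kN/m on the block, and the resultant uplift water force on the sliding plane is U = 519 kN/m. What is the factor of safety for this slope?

Resolving the block weight along and normal to the plane and applying the Mohr–Coulomb strength on the joint:
N' = W cosα − U − V sinα = 2128·cos53.2° − 519 − 238·sin53.2° = 565.1 kN/m
Driving force T = W sinα + V cosα = 2128·sin53.2° + 238·cos53.2° = 1846.5 kN/m
Resisting force R = c_j·L + N'·tanφ_j = 41·15.2 + 565.1·tan48.0° = 623.2 + 627.7 = 1250.9 kN/m
FS = R / T = 1250.9 / 1846.5 = 0.677

FS = 0.68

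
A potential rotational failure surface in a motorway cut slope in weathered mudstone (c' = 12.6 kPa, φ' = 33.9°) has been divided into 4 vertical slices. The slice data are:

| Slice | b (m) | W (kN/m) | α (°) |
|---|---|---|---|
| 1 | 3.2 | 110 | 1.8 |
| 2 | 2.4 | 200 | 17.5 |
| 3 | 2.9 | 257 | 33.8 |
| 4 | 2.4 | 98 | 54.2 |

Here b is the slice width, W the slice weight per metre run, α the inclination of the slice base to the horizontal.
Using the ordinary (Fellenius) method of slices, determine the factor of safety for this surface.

FS = 1.93

Ordinary method of slices: FS = Σ[c'·Δl_i + (W_i cosα_i)·tanφ'] / Σ W_i sinα_i, with Δl_i = b_i / cosα_i.
Slice 1: Δl = 3.2/cos1.8° = 3.202 m; N'_1 = 110·cos1.8° = 109.9; c'Δl = 40.34; W sinα = 3.5
Slice 2: Δl = 2.4/cos17.5° = 2.516 m; N'_2 = 200·cos17.5° = 190.7; c'Δl = 31.71; W sinα = 60.1
Slice 3: Δl = 2.9/cos33.8° = 3.490 m; N'_3 = 257·cos33.8° = 213.6; c'Δl = 43.97; W sinα = 143.0
Slice 4: Δl = 2.4/cos54.2° = 4.103 m; N'_4 = 98·cos54.2° = 57.3; c'Δl = 51.70; W sinα = 79.5
Σc'Δl = 167.7 kN/m; ΣN' = 571.6 kN/m; ΣW sinα = 286.0 kN/m
Resisting = 167.7 + 571.6·tan33.9° = 167.7 + 384.1 = 551.8 kN/m
FS = 551.8 / 286.0 = 1.929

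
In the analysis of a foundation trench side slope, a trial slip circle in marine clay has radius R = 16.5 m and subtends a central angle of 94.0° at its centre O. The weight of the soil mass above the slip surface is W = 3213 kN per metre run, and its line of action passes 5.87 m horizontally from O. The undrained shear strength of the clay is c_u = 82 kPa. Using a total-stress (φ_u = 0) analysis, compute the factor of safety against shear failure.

FS = 1.94

Taking moments about the centre O, the resisting moment is provided by the undrained shear strength acting along the arc:
Arc length L_a = R·θ = 16.5·(94.0°·π/180) = 16.5·1.6406 = 27.07 m
M_R = c_u·L_a·R = 82·27.07·16.5 = 36625.8 kN·m/m
M_D = W·d = 3213·5.87 = 18860.3 kN·m/m
FS = M_R / M_D = 36625.8 / 18860.3 = 1.942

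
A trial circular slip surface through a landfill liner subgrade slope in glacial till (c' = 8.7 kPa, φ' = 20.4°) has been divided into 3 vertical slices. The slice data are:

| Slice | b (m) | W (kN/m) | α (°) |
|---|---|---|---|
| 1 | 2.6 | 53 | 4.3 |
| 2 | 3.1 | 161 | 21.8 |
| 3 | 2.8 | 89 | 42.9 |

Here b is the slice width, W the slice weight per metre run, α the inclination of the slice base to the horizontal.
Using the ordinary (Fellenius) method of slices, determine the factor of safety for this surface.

FS = 1.48

Ordinary method of slices: FS = Σ[c'·Δl_i + (W_i cosα_i)·tanφ'] / Σ W_i sinα_i, with Δl_i = b_i / cosα_i.
Slice 1: Δl = 2.6/cos4.3° = 2.607 m; N'_1 = 53·cos4.3° = 52.9; c'Δl = 22.68; W sinα = 4.0
Slice 2: Δl = 3.1/cos21.8° = 3.339 m; N'_2 = 161·cos21.8° = 149.5; c'Δl = 29.05; W sinα = 59.8
Slice 3: Δl = 2.8/cos42.9° = 3.822 m; N'_3 = 89·cos42.9° = 65.2; c'Δl = 33.25; W sinα = 60.6
Σc'Δl = 85.0 kN/m; ΣN' = 267.5 kN/m; ΣW sinα = 124.3 kN/m
Resisting = 85.0 + 267.5·tan20.4° = 85.0 + 99.5 = 184.5 kN/m
FS = 184.5 / 124.3 = 1.484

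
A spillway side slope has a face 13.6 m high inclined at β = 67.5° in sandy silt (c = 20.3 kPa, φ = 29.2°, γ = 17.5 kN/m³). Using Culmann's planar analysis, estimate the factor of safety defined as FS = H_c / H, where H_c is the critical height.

FS = 1.28

H_c = (4c/γ) · sinβ cosφ / [1 − cos(β − φ)]
    = (4·20.3/17.5) · sin67.5°·cos29.2° / [1 − cos38.3°]
    = 4.640 · 0.8065 / 0.2152 = 17.39 m
FS = H_c / H = 17.39 / 13.6 = 1.278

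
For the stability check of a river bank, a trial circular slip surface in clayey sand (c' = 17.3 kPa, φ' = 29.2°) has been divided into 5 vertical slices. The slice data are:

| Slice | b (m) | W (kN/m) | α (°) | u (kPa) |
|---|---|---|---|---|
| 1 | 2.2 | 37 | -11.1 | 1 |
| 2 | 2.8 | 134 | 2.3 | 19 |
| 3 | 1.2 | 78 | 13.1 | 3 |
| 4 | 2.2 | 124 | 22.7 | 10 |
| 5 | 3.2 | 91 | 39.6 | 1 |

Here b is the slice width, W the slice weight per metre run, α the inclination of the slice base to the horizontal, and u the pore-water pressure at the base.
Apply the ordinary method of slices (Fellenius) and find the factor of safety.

FS = 3.40

Ordinary method of slices: FS = Σ[c'·Δl_i + (W_i cosα_i − u_i·Δl_i)·tanφ'] / Σ W_i sinα_i, with Δl_i = b_i / cosα_i.
Slice 1: Δl = 2.2/cos(-11.1°) = 2.242 m; N'_1 = 37·cos(-11.1°) − 1·2.242 = 34.1; c'Δl = 38.79; W sinα = -7.1
Slice 2: Δl = 2.8/cos2.3° = 2.802 m; N'_2 = 134·cos2.3° − 19·2.802 = 80.6; c'Δl = 48.48; W sinα = 5.4
Slice 3: Δl = 1.2/cos13.1° = 1.232 m; N'_3 = 78·cos13.1° − 3·1.232 = 72.3; c'Δl = 21.31; W sinα = 17.7
Slice 4: Δl = 2.2/cos22.7° = 2.385 m; N'_4 = 124·cos22.7° − 10·2.385 = 90.5; c'Δl = 41.26; W sinα = 47.9
Slice 5: Δl = 3.2/cos39.6° = 4.153 m; N'_5 = 91·cos39.6° − 1·4.153 = 66.0; c'Δl = 71.85; W sinα = 58.0
Σc'Δl = 221.7 kN/m; ΣN' = 343.5 kN/m; ΣW sinα = 121.8 kN/m
Resisting = 221.7 + 343.5·tan29.2° = 221.7 + 192.0 = 413.7 kN/m
FS = 413.7 / 121.8 = 3.396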